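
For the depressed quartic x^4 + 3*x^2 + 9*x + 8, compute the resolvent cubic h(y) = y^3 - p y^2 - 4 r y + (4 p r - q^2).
h(y) = y^3 - 3*y^2 - 32*y + 15

Identify coefficients: p = 3, q = 9, r = 8.
Plug into h(y) = y^3 - p y^2 - 4 r y + (4 p r - q^2):
  h(y) = y^3 - (3) y^2 - 4*(8) y + (4*(3)*(8) - (9)^2)
       = y^3 + (-3) y^2 + (-32) y + (15).
Simplifying: h(y) = y^3 - 3*y^2 - 32*y + 15.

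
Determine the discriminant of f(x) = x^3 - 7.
Δ = -1323

For a depressed cubic x^3 + p x + q the discriminant is Δ = -4 p^3 - 27 q^2 = -4*(0)^3 - 27*(-7)^2 = 0 - 1323 = -1323.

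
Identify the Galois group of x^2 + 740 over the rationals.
Gal(K/Q) = Z/2Z (cyclic of order 2)

x^2 + 740 is irreducible over Q since -740 is not a rational square. The splitting field Q(sqrt(-740)) has degree 2 over Q, and its unique nontrivial automorphism is sqrt(-740) ↦ -sqrt(-740). Hence Gal(Q(sqrt(-740))/Q) = Z/2Z.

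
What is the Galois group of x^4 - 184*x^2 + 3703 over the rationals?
Gal(K/Q) = V_4 (Klein four-group, Z/2Z × Z/2Z)

f factors as (x^2 - 23)(x^2 - 161), so the splitting field is K = Q(sqrt(23), sqrt(161)). The elements 23, 161, 3703 are all non-squares in Q, so sqrt(23) and sqrt(161) generate independent quadratic extensions. Thus [K:Q] = 4 and Gal(K/Q) is generated by the two order-2 automorphisms sqrt(23) ↦ -sqrt(23) and sqrt(161) ↦ -sqrt(161), giving V_4.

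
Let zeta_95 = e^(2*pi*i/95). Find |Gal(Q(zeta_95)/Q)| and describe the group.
|Gal(Q(zeta_95)/Q)| = phi(95) = 72; group ≅ (Z/95Z)^* ≅ Z/4Z × Z/18Z

The n-th cyclotomic polynomial Φ_95(x) is the minimal polynomial of zeta_95 over Q and has degree phi(95) = 72. So Q(zeta_95) is a degree-72 Galois extension with Galois group (Z/95Z)^*. By CRT, (Z/95Z)^* ≅ (Z/5Z)^* × (Z/19Z)^*. Each prime-power unit group is (Z/5Z)^* ≅ Z/4Z; (Z/19Z)^* ≅ Z/18Z. Hence Gal(Q(zeta_95)/Q) ≅ Z/4Z × Z/18Z.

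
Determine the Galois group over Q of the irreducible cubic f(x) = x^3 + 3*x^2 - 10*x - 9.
Gal(K/Q) = S_3 (symmetric group of order 6)

Compute the discriminant of x^3 + (3)*x^2 + (-10)*x + (-9): Δ = 8545. Since Δ is not a rational square, the Galois group is not contained in A_3; it must be the full S_3 (irreducibility of the cubic rules out anything smaller).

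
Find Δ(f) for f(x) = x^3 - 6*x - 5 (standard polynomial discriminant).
Δ = 189

For a depressed cubic x^3 + p x + q the discriminant is Δ = -4 p^3 - 27 q^2 = -4*(-6)^3 - 27*(-5)^2 = 864 - 675 = 189.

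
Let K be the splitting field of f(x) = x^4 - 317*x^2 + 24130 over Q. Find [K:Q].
[K:Q] = 4

f factors as (x^2 - 127)(x^2 - 190); the splitting field is K = Q(sqrt(127), sqrt(190)). Since 127, 190, and 24130 are all non-squares in Q, the three subfields Q(sqrt(127)), Q(sqrt(190)), Q(sqrt(24130)) are distinct degree-2 extensions, so [K:Q] = 4 (Klein four Galois group).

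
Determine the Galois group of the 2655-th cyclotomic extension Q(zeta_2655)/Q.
|Gal(Q(zeta_2655)/Q)| = phi(2655) = 1392; group ≅ (Z/2655Z)^* ≅ Z/4Z × Z/6Z × Z/58Z

The n-th cyclotomic polynomial Φ_2655(x) is the minimal polynomial of zeta_2655 over Q and has degree phi(2655) = 1392. So Q(zeta_2655) is a degree-1392 Galois extension with Galois group (Z/2655Z)^*. By CRT, (Z/2655Z)^* ≅ (Z/9Z)^* × (Z/5Z)^* × (Z/59Z)^*. Each prime-power unit group is (Z/9Z)^* ≅ Z/6Z; (Z/5Z)^* ≅ Z/4Z; (Z/59Z)^* ≅ Z/58Z. Hence Gal(Q(zeta_2655)/Q) ≅ Z/4Z × Z/6Z × Z/58Z.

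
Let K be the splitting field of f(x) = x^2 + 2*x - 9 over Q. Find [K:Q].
[K:Q] = 2

The discriminant of x^2 + (2)*x + (-9) is b^2 - 4c = 4 - (-36) = 40. Since 40 is not a perfect square in Q, the polynomial is irreducible over Q. Its two roots generate a degree-2 extension, so [K:Q] = 2.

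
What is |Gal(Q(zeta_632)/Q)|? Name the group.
|Gal(Q(zeta_632)/Q)| = phi(632) = 312; group ≅ (Z/632Z)^* ≅ Z/2Z × Z/2Z × Z/78Z

The n-th cyclotomic polynomial Φ_632(x) is the minimal polynomial of zeta_632 over Q and has degree phi(632) = 312. So Q(zeta_632) is a degree-312 Galois extension with Galois group (Z/632Z)^*. By CRT, (Z/632Z)^* ≅ (Z/8Z)^* × (Z/79Z)^*. Each prime-power unit group is (Z/8Z)^* ≅ Z/2Z × Z/2Z; (Z/79Z)^* ≅ Z/78Z. Hence Gal(Q(zeta_632)/Q) ≅ Z/2Z × Z/2Z × Z/78Z.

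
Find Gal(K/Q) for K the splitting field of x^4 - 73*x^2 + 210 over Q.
Gal(K/Q) = V_4 (Klein four-group, Z/2Z × Z/2Z)

f factors as (x^2 - 70)(x^2 - 3), so the splitting field is K = Q(sqrt(70), sqrt(3)). The elements 70, 3, 210 are all non-squares in Q, so sqrt(70) and sqrt(3) generate independent quadratic extensions. Thus [K:Q] = 4 and Gal(K/Q) is generated by the two order-2 automorphisms sqrt(70) ↦ -sqrt(70) and sqrt(3) ↦ -sqrt(3), giving V_4.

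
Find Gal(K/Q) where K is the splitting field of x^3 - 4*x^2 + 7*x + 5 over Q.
Gal(K/Q) = S_3 (symmetric group of order 6)

Compute the discriminant of x^3 + (-4)*x^2 + (7)*x + (5): Δ = -2503. Since Δ is not a rational square, the Galois group is not contained in A_3; it must be the full S_3 (irreducibility of the cubic rules out anything smaller).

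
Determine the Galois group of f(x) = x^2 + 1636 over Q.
Gal(K/Q) = Z/2Z (cyclic of order 2)

x^2 + 1636 is irreducible over Q since -1636 is not a rational square. The splitting field Q(sqrt(-1636)) has degree 2 over Q, and its unique nontrivial automorphism is sqrt(-1636) ↦ -sqrt(-1636). Hence Gal(Q(sqrt(-1636))/Q) = Z/2Z.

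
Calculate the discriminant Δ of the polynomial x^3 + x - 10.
Δ = -2704

For a depressed cubic x^3 + p x + q the discriminant is Δ = -4 p^3 - 27 q^2 = -4*(1)^3 - 27*(-10)^2 = -4 - 2700 = -2704.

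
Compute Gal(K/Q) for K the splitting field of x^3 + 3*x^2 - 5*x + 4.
Gal(K/Q) = S_3 (symmetric group of order 6)

Compute the discriminant of x^3 + (3)*x^2 + (-5)*x + (4): Δ = -1219. Since Δ is not a rational square, the Galois group is not contained in A_3; it must be the full S_3 (irreducibility of the cubic rules out anything smaller).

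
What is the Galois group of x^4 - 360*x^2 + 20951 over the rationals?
Gal(K/Q) = V_4 (Klein four-group, Z/2Z × Z/2Z)

f factors as (x^2 - 73)(x^2 - 287), so the splitting field is K = Q(sqrt(73), sqrt(287)). The elements 73, 287, 20951 are all non-squares in Q, so sqrt(73) and sqrt(287) generate independent quadratic extensions. Thus [K:Q] = 4 and Gal(K/Q) is generated by the two order-2 automorphisms sqrt(73) ↦ -sqrt(73) and sqrt(287) ↦ -sqrt(287), giving V_4.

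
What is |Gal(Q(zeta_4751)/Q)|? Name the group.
|Gal(Q(zeta_4751)/Q)| = phi(4751) = 4750; group ≅ (Z/4751Z)^* ≅ Z/4750Z

The n-th cyclotomic polynomial Φ_4751(x) is the minimal polynomial of zeta_4751 over Q and has degree phi(4751) = 4750. So Q(zeta_4751) is a degree-4750 Galois extension with Galois group (Z/4751Z)^*. (Z/4751Z)^* is cyclic since 4751 is an odd prime power (or 4). Hence Gal(Q(zeta_4751)/Q) ≅ Z/4750Z.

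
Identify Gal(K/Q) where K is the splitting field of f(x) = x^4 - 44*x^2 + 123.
Gal(K/Q) = V_4 (Klein four-group, Z/2Z × Z/2Z)

f factors as (x^2 - 3)(x^2 - 41), so the splitting field is K = Q(sqrt(3), sqrt(41)). The elements 3, 41, 123 are all non-squares in Q, so sqrt(3) and sqrt(41) generate independent quadratic extensions. Thus [K:Q] = 4 and Gal(K/Q) is generated by the two order-2 automorphisms sqrt(3) ↦ -sqrt(3) and sqrt(41) ↦ -sqrt(41), giving V_4.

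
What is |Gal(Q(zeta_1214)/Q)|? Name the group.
|Gal(Q(zeta_1214)/Q)| = phi(1214) = 606; group ≅ (Z/1214Z)^* ≅ Z/606Z

The n-th cyclotomic polynomial Φ_1214(x) is the minimal polynomial of zeta_1214 over Q and has degree phi(1214) = 606. So Q(zeta_1214) is a degree-606 Galois extension with Galois group (Z/1214Z)^*. By CRT, (Z/1214Z)^* ≅ (Z/2Z)^* × (Z/607Z)^*. Each prime-power unit group is (Z/2Z)^* ≅ trivial group (order 1); (Z/607Z)^* ≅ Z/606Z. Hence Gal(Q(zeta_1214)/Q) ≅ Z/606Z.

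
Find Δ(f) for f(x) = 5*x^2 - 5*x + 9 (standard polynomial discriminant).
Δ = -155

For a quadratic a x^2 + b x + c the discriminant is Δ = b^2 - 4ac = (-5)^2 - 4*(5)*(9) = 25 - (180) = -155.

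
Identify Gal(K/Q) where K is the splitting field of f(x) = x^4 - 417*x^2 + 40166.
Gal(K/Q) = V_4 (Klein four-group, Z/2Z × Z/2Z)

f factors as (x^2 - 266)(x^2 - 151), so the splitting field is K = Q(sqrt(266), sqrt(151)). The elements 266, 151, 40166 are all non-squares in Q, so sqrt(266) and sqrt(151) generate independent quadratic extensions. Thus [K:Q] = 4 and Gal(K/Q) is generated by the two order-2 automorphisms sqrt(266) ↦ -sqrt(266) and sqrt(151) ↦ -sqrt(151), giving V_4.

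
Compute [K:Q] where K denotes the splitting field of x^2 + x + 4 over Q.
[K:Q] = 2

The discriminant of x^2 + (1)*x + (4) is b^2 - 4c = 1 - (16) = -15. Since -15 is not a perfect square in Q, the polynomial is irreducible over Q. Its two roots generate a degree-2 extension, so [K:Q] = 2.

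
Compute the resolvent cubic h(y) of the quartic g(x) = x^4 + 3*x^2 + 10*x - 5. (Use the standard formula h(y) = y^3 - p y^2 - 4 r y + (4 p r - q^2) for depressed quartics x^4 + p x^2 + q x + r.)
h(y) = y^3 - 3*y^2 + 20*y - 160

Identify coefficients: p = 3, q = 10, r = -5.
Plug into h(y) = y^3 - p y^2 - 4 r y + (4 p r - q^2):
  h(y) = y^3 - (3) y^2 - 4*(-5) y + (4*(3)*(-5) - (10)^2)
       = y^3 + (-3) y^2 + (20) y + (-160).
Simplifying: h(y) = y^3 - 3*y^2 + 20*y - 160.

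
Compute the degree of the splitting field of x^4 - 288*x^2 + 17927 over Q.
[K:Q] = 4

f factors as (x^2 - 197)(x^2 - 91); the splitting field is K = Q(sqrt(197), sqrt(91)). Since 197, 91, and 17927 are all non-squares in Q, the three subfields Q(sqrt(197)), Q(sqrt(91)), Q(sqrt(17927)) are distinct degree-2 extensions, so [K:Q] = 4 (Klein four Galois group).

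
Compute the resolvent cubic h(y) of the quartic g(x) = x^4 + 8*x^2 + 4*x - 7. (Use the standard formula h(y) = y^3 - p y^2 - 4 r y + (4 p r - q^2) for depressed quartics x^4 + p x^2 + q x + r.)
h(y) = y^3 - 8*y^2 + 28*y - 240

Identify coefficients: p = 8, q = 4, r = -7.
Plug into h(y) = y^3 - p y^2 - 4 r y + (4 p r - q^2):
  h(y) = y^3 - (8) y^2 - 4*(-7) y + (4*(8)*(-7) - (4)^2)
       = y^3 + (-8) y^2 + (28) y + (-240).
Simplifying: h(y) = y^3 - 8*y^2 + 28*y - 240.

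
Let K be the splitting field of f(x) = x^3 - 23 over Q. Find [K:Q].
[K:Q] = 6

x^3 - 23 has one real root r = 23^(1/3) and two complex roots r*zeta_3, r*zeta_3^2 where zeta_3 = e^(2*pi*i/3). The splitting field is Q(r, zeta_3). [Q(r):Q] = 3 and [Q(zeta_3):Q] = 2 with gcd = 1, so [Q(r, zeta_3):Q] = 3 * 2 = 6.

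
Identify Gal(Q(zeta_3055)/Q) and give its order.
|Gal(Q(zeta_3055)/Q)| = phi(3055) = 2208; group ≅ (Z/3055Z)^* ≅ Z/4Z × Z/12Z × Z/46Z

The n-th cyclotomic polynomial Φ_3055(x) is the minimal polynomial of zeta_3055 over Q and has degree phi(3055) = 2208. So Q(zeta_3055) is a degree-2208 Galois extension with Galois group (Z/3055Z)^*. By CRT, (Z/3055Z)^* ≅ (Z/5Z)^* × (Z/13Z)^* × (Z/47Z)^*. Each prime-power unit group is (Z/5Z)^* ≅ Z/4Z; (Z/13Z)^* ≅ Z/12Z; (Z/47Z)^* ≅ Z/46Z. Hence Gal(Q(zeta_3055)/Q) ≅ Z/4Z × Z/12Z × Z/46Z.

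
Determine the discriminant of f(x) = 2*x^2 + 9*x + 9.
Δ = 9

For a quadratic a x^2 + b x + c the discriminant is Δ = b^2 - 4ac = (9)^2 - 4*(2)*(9) = 81 - (72) = 9.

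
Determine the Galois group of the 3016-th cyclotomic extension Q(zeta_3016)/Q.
|Gal(Q(zeta_3016)/Q)| = phi(3016) = 1344; group ≅ (Z/3016Z)^* ≅ Z/2Z × Z/2Z × Z/12Z × Z/28Z

The n-th cyclotomic polynomial Φ_3016(x) is the minimal polynomial of zeta_3016 over Q and has degree phi(3016) = 1344. So Q(zeta_3016) is a degree-1344 Galois extension with Galois group (Z/3016Z)^*. By CRT, (Z/3016Z)^* ≅ (Z/8Z)^* × (Z/13Z)^* × (Z/29Z)^*. Each prime-power unit group is (Z/8Z)^* ≅ Z/2Z × Z/2Z; (Z/13Z)^* ≅ Z/12Z; (Z/29Z)^* ≅ Z/28Z. Hence Gal(Q(zeta_3016)/Q) ≅ Z/2Z × Z/2Z × Z/12Z × Z/28Z.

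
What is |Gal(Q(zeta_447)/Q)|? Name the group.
|Gal(Q(zeta_447)/Q)| = phi(447) = 296; group ≅ (Z/447Z)^* ≅ Z/2Z × Z/148Z

The n-th cyclotomic polynomial Φ_447(x) is the minimal polynomial of zeta_447 over Q and has degree phi(447) = 296. So Q(zeta_447) is a degree-296 Galois extension with Galois group (Z/447Z)^*. By CRT, (Z/447Z)^* ≅ (Z/3Z)^* × (Z/149Z)^*. Each prime-power unit group is (Z/3Z)^* ≅ Z/2Z; (Z/149Z)^* ≅ Z/148Z. Hence Gal(Q(zeta_447)/Q) ≅ Z/2Z × Z/148Z.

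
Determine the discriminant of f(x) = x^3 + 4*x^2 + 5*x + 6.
Δ = -448

For x^3 + a x^2 + b x + c the discriminant is Δ = 18 a b c - 4 a^3 c + a^2 b^2 - 4 b^3 - 27 c^2.
Plug a = 4, b = 5, c = 6:
  18*(4)*(5)*(6) - 4*(4)^3*(6) + (4)^2*(5)^2 - 4*(5)^3 - 27*(6)^2
  = 2160 + (-1536) + 400 + (-500) + (-972)
  = -448.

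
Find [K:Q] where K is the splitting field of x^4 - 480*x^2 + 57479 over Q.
[K:Q] = 4

f factors as (x^2 - 251)(x^2 - 229); the splitting field is K = Q(sqrt(251), sqrt(229)). Since 251, 229, and 57479 are all non-squares in Q, the three subfields Q(sqrt(251)), Q(sqrt(229)), Q(sqrt(57479)) are distinct degree-2 extensions, so [K:Q] = 4 (Klein four Galois group).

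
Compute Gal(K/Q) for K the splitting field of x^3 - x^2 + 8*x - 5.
Gal(K/Q) = S_3 (symmetric group of order 6)

Compute the discriminant of x^3 + (-1)*x^2 + (8)*x + (-5): Δ = -1959. Since Δ is not a rational square, the Galois group is not contained in A_3; it must be the full S_3 (irreducibility of the cubic rules out anything smaller).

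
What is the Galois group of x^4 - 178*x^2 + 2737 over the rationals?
Gal(K/Q) = V_4 (Klein four-group, Z/2Z × Z/2Z)

f factors as (x^2 - 17)(x^2 - 161), so the splitting field is K = Q(sqrt(17), sqrt(161)). The elements 17, 161, 2737 are all non-squares in Q, so sqrt(17) and sqrt(161) generate independent quadratic extensions. Thus [K:Q] = 4 and Gal(K/Q) is generated by the two order-2 automorphisms sqrt(17) ↦ -sqrt(17) and sqrt(161) ↦ -sqrt(161), giving V_4.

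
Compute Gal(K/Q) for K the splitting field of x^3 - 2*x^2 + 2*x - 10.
Gal(K/Q) = S_3 (symmetric group of order 6)

Compute the discriminant of x^3 + (-2)*x^2 + (2)*x + (-10): Δ = -2316. Since Δ is not a rational square, the Galois group is not contained in A_3; it must be the full S_3 (irreducibility of the cubic rules out anything smaller).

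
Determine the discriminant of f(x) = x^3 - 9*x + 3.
Δ = 2673

For a depressed cubic x^3 + p x + q the discriminant is Δ = -4 p^3 - 27 q^2 = -4*(-9)^3 - 27*(3)^2 = 2916 - 243 = 2673.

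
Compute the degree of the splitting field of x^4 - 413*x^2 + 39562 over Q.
[K:Q] = 4

f factors as (x^2 - 262)(x^2 - 151); the splitting field is K = Q(sqrt(262), sqrt(151)). Since 262, 151, and 39562 are all non-squares in Q, the three subfields Q(sqrt(262)), Q(sqrt(151)), Q(sqrt(39562)) are distinct degree-2 extensions, so [K:Q] = 4 (Klein four Galois group).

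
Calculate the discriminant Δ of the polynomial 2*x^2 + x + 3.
Δ = -23

For a quadratic a x^2 + b x + c the discriminant is Δ = b^2 - 4ac = (1)^2 - 4*(2)*(3) = 1 - (24) = -23.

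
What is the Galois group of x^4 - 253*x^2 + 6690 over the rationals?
Gal(K/Q) = V_4 (Klein four-group, Z/2Z × Z/2Z)

f factors as (x^2 - 30)(x^2 - 223), so the splitting field is K = Q(sqrt(30), sqrt(223)). The elements 30, 223, 6690 are all non-squares in Q, so sqrt(30) and sqrt(223) generate independent quadratic extensions. Thus [K:Q] = 4 and Gal(K/Q) is generated by the two order-2 automorphisms sqrt(30) ↦ -sqrt(30) and sqrt(223) ↦ -sqrt(223), giving V_4.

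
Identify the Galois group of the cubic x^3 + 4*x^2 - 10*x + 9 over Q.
Gal(K/Q) = S_3 (symmetric group of order 6)

Compute the discriminant of x^3 + (4)*x^2 + (-10)*x + (9): Δ = -5371. Since Δ is not a rational square, the Galois group is not contained in A_3; it must be the full S_3 (irreducibility of the cubic rules out anything smaller).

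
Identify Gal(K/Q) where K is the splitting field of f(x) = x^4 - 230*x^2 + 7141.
Gal(K/Q) = V_4 (Klein four-group, Z/2Z × Z/2Z)

f factors as (x^2 - 193)(x^2 - 37), so the splitting field is K = Q(sqrt(193), sqrt(37)). The elements 193, 37, 7141 are all non-squares in Q, so sqrt(193) and sqrt(37) generate independent quadratic extensions. Thus [K:Q] = 4 and Gal(K/Q) is generated by the two order-2 automorphisms sqrt(193) ↦ -sqrt(193) and sqrt(37) ↦ -sqrt(37), giving V_4.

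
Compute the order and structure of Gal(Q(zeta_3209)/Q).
|Gal(Q(zeta_3209)/Q)| = phi(3209) = 3208; group ≅ (Z/3209Z)^* ≅ Z/3208Z

The n-th cyclotomic polynomial Φ_3209(x) is the minimal polynomial of zeta_3209 over Q and has degree phi(3209) = 3208. So Q(zeta_3209) is a degree-3208 Galois extension with Galois group (Z/3209Z)^*. (Z/3209Z)^* is cyclic since 3209 is an odd prime power (or 4). Hence Gal(Q(zeta_3209)/Q) ≅ Z/3208Z.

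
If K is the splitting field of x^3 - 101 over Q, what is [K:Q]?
[K:Q] = 6

x^3 - 101 has one real root r = 101^(1/3) and two complex roots r*zeta_3, r*zeta_3^2 where zeta_3 = e^(2*pi*i/3). The splitting field is Q(r, zeta_3). [Q(r):Q] = 3 and [Q(zeta_3):Q] = 2 with gcd = 1, so [Q(r, zeta_3):Q] = 3 * 2 = 6.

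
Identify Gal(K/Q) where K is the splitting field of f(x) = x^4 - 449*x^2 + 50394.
Gal(K/Q) = V_4 (Klein four-group, Z/2Z × Z/2Z)

f factors as (x^2 - 227)(x^2 - 222), so the splitting field is K = Q(sqrt(227), sqrt(222)). The elements 227, 222, 50394 are all non-squares in Q, so sqrt(227) and sqrt(222) generate independent quadratic extensions. Thus [K:Q] = 4 and Gal(K/Q) is generated by the two order-2 automorphisms sqrt(227) ↦ -sqrt(227) and sqrt(222) ↦ -sqrt(222), giving V_4.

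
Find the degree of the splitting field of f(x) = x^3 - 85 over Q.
[K:Q] = 6

x^3 - 85 has one real root r = 85^(1/3) and two complex roots r*zeta_3, r*zeta_3^2 where zeta_3 = e^(2*pi*i/3). The splitting field is Q(r, zeta_3). [Q(r):Q] = 3 and [Q(zeta_3):Q] = 2 with gcd = 1, so [Q(r, zeta_3):Q] = 3 * 2 = 6.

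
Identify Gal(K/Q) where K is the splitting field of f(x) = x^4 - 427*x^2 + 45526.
Gal(K/Q) = V_4 (Klein four-group, Z/2Z × Z/2Z)

f factors as (x^2 - 221)(x^2 - 206), so the splitting field is K = Q(sqrt(221), sqrt(206)). The elements 221, 206, 45526 are all non-squares in Q, so sqrt(221) and sqrt(206) generate independent quadratic extensions. Thus [K:Q] = 4 and Gal(K/Q) is generated by the two order-2 automorphisms sqrt(221) ↦ -sqrt(221) and sqrt(206) ↦ -sqrt(206), giving V_4.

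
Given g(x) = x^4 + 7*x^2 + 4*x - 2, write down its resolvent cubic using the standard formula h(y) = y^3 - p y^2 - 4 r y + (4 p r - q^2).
h(y) = y^3 - 7*y^2 + 8*y - 72

Identify coefficients: p = 7, q = 4, r = -2.
Plug into h(y) = y^3 - p y^2 - 4 r y + (4 p r - q^2):
  h(y) = y^3 - (7) y^2 - 4*(-2) y + (4*(7)*(-2) - (4)^2)
       = y^3 + (-7) y^2 + (8) y + (-72).
Simplifying: h(y) = y^3 - 7*y^2 + 8*y - 72.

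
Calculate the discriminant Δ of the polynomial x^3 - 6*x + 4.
Δ = 432

For a depressed cubic x^3 + p x + q the discriminant is Δ = -4 p^3 - 27 q^2 = -4*(-6)^3 - 27*(4)^2 = 864 - 432 = 432.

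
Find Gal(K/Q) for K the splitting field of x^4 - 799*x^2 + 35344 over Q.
Gal(K/Q) = Z/2Z (cyclic of order 2)

f factors as (x^2 - 47)(x^2 - 752), so the splitting field is K = Q(sqrt(47), sqrt(752)). The squarefree part of 47 is 47 and the squarefree part of 752 is also 47, so sqrt(47) and sqrt(752) are both rational multiples of sqrt(47). Hence Q(sqrt(47)) = Q(sqrt(752)) = Q(sqrt(47)), and the splitting field collapses to a single degree-2 extension with Galois group Z/2Z.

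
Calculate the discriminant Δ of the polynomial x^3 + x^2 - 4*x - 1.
Δ = 321

For x^3 + a x^2 + b x + c the discriminant is Δ = 18 a b c - 4 a^3 c + a^2 b^2 - 4 b^3 - 27 c^2.
Plug a = 1, b = -4, c = -1:
  18*(1)*(-4)*(-1) - 4*(1)^3*(-1) + (1)^2*(-4)^2 - 4*(-4)^3 - 27*(-1)^2
  = 72 + (4) + 16 + (256) + (-27)
  = 321.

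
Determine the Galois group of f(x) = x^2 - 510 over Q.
Gal(K/Q) = Z/2Z (cyclic of order 2)

x^2 - 510 is irreducible over Q since 510 is not a rational square. The splitting field Q(sqrt(510)) has degree 2 over Q, and its unique nontrivial automorphism is sqrt(510) ↦ -sqrt(510). Hence Gal(Q(sqrt(510))/Q) = Z/2Z.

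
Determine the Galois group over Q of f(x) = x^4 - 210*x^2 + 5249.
Gal(K/Q) = V_4 (Klein four-group, Z/2Z × Z/2Z)

f factors as (x^2 - 181)(x^2 - 29), so the splitting field is K = Q(sqrt(181), sqrt(29)). The elements 181, 29, 5249 are all non-squares in Q, so sqrt(181) and sqrt(29) generate independent quadratic extensions. Thus [K:Q] = 4 and Gal(K/Q) is generated by the two order-2 automorphisms sqrt(181) ↦ -sqrt(181) and sqrt(29) ↦ -sqrt(29), giving V_4.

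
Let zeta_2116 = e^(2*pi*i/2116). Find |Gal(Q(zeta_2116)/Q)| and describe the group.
|Gal(Q(zeta_2116)/Q)| = phi(2116) = 1012; group ≅ (Z/2116Z)^* ≅ Z/2Z × Z/506Z

The n-th cyclotomic polynomial Φ_2116(x) is the minimal polynomial of zeta_2116 over Q and has degree phi(2116) = 1012. So Q(zeta_2116) is a degree-1012 Galois extension with Galois group (Z/2116Z)^*. By CRT, (Z/2116Z)^* ≅ (Z/4Z)^* × (Z/529Z)^*. Each prime-power unit group is (Z/4Z)^* ≅ Z/2Z; (Z/529Z)^* ≅ Z/506Z. Hence Gal(Q(zeta_2116)/Q) ≅ Z/2Z × Z/506Z.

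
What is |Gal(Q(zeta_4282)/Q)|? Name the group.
|Gal(Q(zeta_4282)/Q)| = phi(4282) = 2140; group ≅ (Z/4282Z)^* ≅ Z/2140Z

The n-th cyclotomic polynomial Φ_4282(x) is the minimal polynomial of zeta_4282 over Q and has degree phi(4282) = 2140. So Q(zeta_4282) is a degree-2140 Galois extension with Galois group (Z/4282Z)^*. By CRT, (Z/4282Z)^* ≅ (Z/2Z)^* × (Z/2141Z)^*. Each prime-power unit group is (Z/2Z)^* ≅ trivial group (order 1); (Z/2141Z)^* ≅ Z/2140Z. Hence Gal(Q(zeta_4282)/Q) ≅ Z/2140Z.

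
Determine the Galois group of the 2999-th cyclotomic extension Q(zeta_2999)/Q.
|Gal(Q(zeta_2999)/Q)| = phi(2999) = 2998; group ≅ (Z/2999Z)^* ≅ Z/2998Z

The n-th cyclotomic polynomial Φ_2999(x) is the minimal polynomial of zeta_2999 over Q and has degree phi(2999) = 2998. So Q(zeta_2999) is a degree-2998 Galois extension with Galois group (Z/2999Z)^*. (Z/2999Z)^* is cyclic since 2999 is an odd prime power (or 4). Hence Gal(Q(zeta_2999)/Q) ≅ Z/2998Z.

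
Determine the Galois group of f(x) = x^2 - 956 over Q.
Gal(K/Q) = Z/2Z (cyclic of order 2)

x^2 - 956 is irreducible over Q since 956 is not a rational square. The splitting field Q(sqrt(956)) has degree 2 over Q, and its unique nontrivial automorphism is sqrt(956) ↦ -sqrt(956). Hence Gal(Q(sqrt(956))/Q) = Z/2Z.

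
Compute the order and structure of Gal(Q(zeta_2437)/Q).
|Gal(Q(zeta_2437)/Q)| = phi(2437) = 2436; group ≅ (Z/2437Z)^* ≅ Z/2436Z

The n-th cyclotomic polynomial Φ_2437(x) is the minimal polynomial of zeta_2437 over Q and has degree phi(2437) = 2436. So Q(zeta_2437) is a degree-2436 Galois extension with Galois group (Z/2437Z)^*. (Z/2437Z)^* is cyclic since 2437 is an odd prime power (or 4). Hence Gal(Q(zeta_2437)/Q) ≅ Z/2436Z.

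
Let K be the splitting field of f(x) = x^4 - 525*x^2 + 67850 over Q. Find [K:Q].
[K:Q] = 4

f factors as (x^2 - 230)(x^2 - 295); the splitting field is K = Q(sqrt(230), sqrt(295)). Since 230, 295, and 67850 are all non-squares in Q, the three subfields Q(sqrt(230)), Q(sqrt(295)), Q(sqrt(67850)) are distinct degree-2 extensions, so [K:Q] = 4 (Klein four Galois group).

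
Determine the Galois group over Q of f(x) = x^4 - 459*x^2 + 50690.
Gal(K/Q) = V_4 (Klein four-group, Z/2Z × Z/2Z)

f factors as (x^2 - 274)(x^2 - 185), so the splitting field is K = Q(sqrt(274), sqrt(185)). The elements 274, 185, 50690 are all non-squares in Q, so sqrt(274) and sqrt(185) generate independent quadratic extensions. Thus [K:Q] = 4 and Gal(K/Q) is generated by the two order-2 automorphisms sqrt(274) ↦ -sqrt(274) and sqrt(185) ↦ -sqrt(185), giving V_4.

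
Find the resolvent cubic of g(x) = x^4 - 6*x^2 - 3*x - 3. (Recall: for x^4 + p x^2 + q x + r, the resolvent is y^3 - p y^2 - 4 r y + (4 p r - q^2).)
h(y) = y^3 + 6*y^2 + 12*y + 63

Identify coefficients: p = -6, q = -3, r = -3.
Plug into h(y) = y^3 - p y^2 - 4 r y + (4 p r - q^2):
  h(y) = y^3 - (-6) y^2 - 4*(-3) y + (4*(-6)*(-3) - (-3)^2)
       = y^3 + (6) y^2 + (12) y + (63).
Simplifying: h(y) = y^3 + 6*y^2 + 12*y + 63.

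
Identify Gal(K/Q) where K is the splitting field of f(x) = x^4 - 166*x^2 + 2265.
Gal(K/Q) = V_4 (Klein four-group, Z/2Z × Z/2Z)

f factors as (x^2 - 151)(x^2 - 15), so the splitting field is K = Q(sqrt(151), sqrt(15)). The elements 151, 15, 2265 are all non-squares in Q, so sqrt(151) and sqrt(15) generate independent quadratic extensions. Thus [K:Q] = 4 and Gal(K/Q) is generated by the two order-2 automorphisms sqrt(151) ↦ -sqrt(151) and sqrt(15) ↦ -sqrt(15), giving V_4.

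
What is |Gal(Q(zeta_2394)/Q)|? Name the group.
|Gal(Q(zeta_2394)/Q)| = phi(2394) = 648; group ≅ (Z/2394Z)^* ≅ Z/6Z × Z/6Z × Z/18Z

The n-th cyclotomic polynomial Φ_2394(x) is the minimal polynomial of zeta_2394 over Q and has degree phi(2394) = 648. So Q(zeta_2394) is a degree-648 Galois extension with Galois group (Z/2394Z)^*. By CRT, (Z/2394Z)^* ≅ (Z/2Z)^* × (Z/9Z)^* × (Z/7Z)^* × (Z/19Z)^*. Each prime-power unit group is (Z/2Z)^* ≅ trivial group (order 1); (Z/9Z)^* ≅ Z/6Z; (Z/7Z)^* ≅ Z/6Z; (Z/19Z)^* ≅ Z/18Z. Hence Gal(Q(zeta_2394)/Q) ≅ Z/6Z × Z/6Z × Z/18Z.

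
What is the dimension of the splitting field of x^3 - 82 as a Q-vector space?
[K:Q] = 6

x^3 - 82 has one real root r = 82^(1/3) and two complex roots r*zeta_3, r*zeta_3^2 where zeta_3 = e^(2*pi*i/3). The splitting field is Q(r, zeta_3). [Q(r):Q] = 3 and [Q(zeta_3):Q] = 2 with gcd = 1, so [Q(r, zeta_3):Q] = 3 * 2 = 6.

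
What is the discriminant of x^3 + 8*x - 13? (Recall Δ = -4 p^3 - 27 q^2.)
Δ = -6611

For a depressed cubic x^3 + p x + q the discriminant is Δ = -4 p^3 - 27 q^2 = -4*(8)^3 - 27*(-13)^2 = -2048 - 4563 = -6611.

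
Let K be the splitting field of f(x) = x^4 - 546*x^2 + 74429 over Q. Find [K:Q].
[K:Q] = 4

f factors as (x^2 - 263)(x^2 - 283); the splitting field is K = Q(sqrt(263), sqrt(283)). Since 263, 283, and 74429 are all non-squares in Q, the three subfields Q(sqrt(263)), Q(sqrt(283)), Q(sqrt(74429)) are distinct degree-2 extensions, so [K:Q] = 4 (Klein four Galois group).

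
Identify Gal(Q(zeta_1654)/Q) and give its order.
|Gal(Q(zeta_1654)/Q)| = phi(1654) = 826; group ≅ (Z/1654Z)^* ≅ Z/826Z

The n-th cyclotomic polynomial Φ_1654(x) is the minimal polynomial of zeta_1654 over Q and has degree phi(1654) = 826. So Q(zeta_1654) is a degree-826 Galois extension with Galois group (Z/1654Z)^*. By CRT, (Z/1654Z)^* ≅ (Z/2Z)^* × (Z/827Z)^*. Each prime-power unit group is (Z/2Z)^* ≅ trivial group (order 1); (Z/827Z)^* ≅ Z/826Z. Hence Gal(Q(zeta_1654)/Q) ≅ Z/826Z.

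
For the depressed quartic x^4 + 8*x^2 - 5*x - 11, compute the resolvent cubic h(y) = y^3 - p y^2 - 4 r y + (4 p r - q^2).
h(y) = y^3 - 8*y^2 + 44*y - 377

Identify coefficients: p = 8, q = -5, r = -11.
Plug into h(y) = y^3 - p y^2 - 4 r y + (4 p r - q^2):
  h(y) = y^3 - (8) y^2 - 4*(-11) y + (4*(8)*(-11) - (-5)^2)
       = y^3 + (-8) y^2 + (44) y + (-377).
Simplifying: h(y) = y^3 - 8*y^2 + 44*y - 377.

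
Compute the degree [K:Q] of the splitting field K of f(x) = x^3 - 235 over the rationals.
[K:Q] = 6

x^3 - 235 has one real root r = 235^(1/3) and two complex roots r*zeta_3, r*zeta_3^2 where zeta_3 = e^(2*pi*i/3). The splitting field is Q(r, zeta_3). [Q(r):Q] = 3 and [Q(zeta_3):Q] = 2 with gcd = 1, so [Q(r, zeta_3):Q] = 3 * 2 = 6.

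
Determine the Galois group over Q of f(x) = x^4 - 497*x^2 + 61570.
Gal(K/Q) = V_4 (Klein four-group, Z/2Z × Z/2Z)

f factors as (x^2 - 262)(x^2 - 235), so the splitting field is K = Q(sqrt(262), sqrt(235)). The elements 262, 235, 61570 are all non-squares in Q, so sqrt(262) and sqrt(235) generate independent quadratic extensions. Thus [K:Q] = 4 and Gal(K/Q) is generated by the two order-2 automorphisms sqrt(262) ↦ -sqrt(262) and sqrt(235) ↦ -sqrt(235), giving V_4.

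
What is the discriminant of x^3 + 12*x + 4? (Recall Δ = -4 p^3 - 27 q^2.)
Δ = -7344

For a depressed cubic x^3 + p x + q the discriminant is Δ = -4 p^3 - 27 q^2 = -4*(12)^3 - 27*(4)^2 = -6912 - 432 = -7344.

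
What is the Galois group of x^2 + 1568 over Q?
Gal(K/Q) = Z/2Z (cyclic of order 2)

x^2 + 1568 is irreducible over Q since -1568 is not a rational square. The splitting field Q(sqrt(-1568)) has degree 2 over Q, and its unique nontrivial automorphism is sqrt(-1568) ↦ -sqrt(-1568). Hence Gal(Q(sqrt(-1568))/Q) = Z/2Z.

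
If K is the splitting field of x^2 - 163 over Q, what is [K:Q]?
[K:Q] = 2

The polynomial x^2 - 163 is irreducible over Q since 163 is not a perfect square. Its splitting field is Q(sqrt(163)), which has degree 2 over Q.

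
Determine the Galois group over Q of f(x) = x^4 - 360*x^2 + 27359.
Gal(K/Q) = V_4 (Klein four-group, Z/2Z × Z/2Z)

f factors as (x^2 - 109)(x^2 - 251), so the splitting field is K = Q(sqrt(109), sqrt(251)). The elements 109, 251, 27359 are all non-squares in Q, so sqrt(109) and sqrt(251) generate independent quadratic extensions. Thus [K:Q] = 4 and Gal(K/Q) is generated by the two order-2 automorphisms sqrt(109) ↦ -sqrt(109) and sqrt(251) ↦ -sqrt(251), giving V_4.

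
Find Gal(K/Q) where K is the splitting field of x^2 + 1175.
Gal(K/Q) = Z/2Z (cyclic of order 2)

x^2 + 1175 is irreducible over Q since -1175 is not a rational square. The splitting field Q(sqrt(-1175)) has degree 2 over Q, and its unique nontrivial automorphism is sqrt(-1175) ↦ -sqrt(-1175). Hence Gal(Q(sqrt(-1175))/Q) = Z/2Z.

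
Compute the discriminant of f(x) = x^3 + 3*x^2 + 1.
Δ = -135

For x^3 + a x^2 + b x + c the discriminant is Δ = 18 a b c - 4 a^3 c + a^2 b^2 - 4 b^3 - 27 c^2.
Plug a = 3, b = 0, c = 1:
  18*(3)*(0)*(1) - 4*(3)^3*(1) + (3)^2*(0)^2 - 4*(0)^3 - 27*(1)^2
  = 0 + (-108) + 0 + (0) + (-27)
  = -135.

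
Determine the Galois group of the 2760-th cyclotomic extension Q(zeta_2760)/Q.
|Gal(Q(zeta_2760)/Q)| = phi(2760) = 704; group ≅ (Z/2760Z)^* ≅ Z/2Z × Z/2Z × Z/2Z × Z/4Z × Z/22Z

The n-th cyclotomic polynomial Φ_2760(x) is the minimal polynomial of zeta_2760 over Q and has degree phi(2760) = 704. So Q(zeta_2760) is a degree-704 Galois extension with Galois group (Z/2760Z)^*. By CRT, (Z/2760Z)^* ≅ (Z/8Z)^* × (Z/3Z)^* × (Z/5Z)^* × (Z/23Z)^*. Each prime-power unit group is (Z/8Z)^* ≅ Z/2Z × Z/2Z; (Z/3Z)^* ≅ Z/2Z; (Z/5Z)^* ≅ Z/4Z; (Z/23Z)^* ≅ Z/22Z. Hence Gal(Q(zeta_2760)/Q) ≅ Z/2Z × Z/2Z × Z/2Z × Z/4Z × Z/22Z.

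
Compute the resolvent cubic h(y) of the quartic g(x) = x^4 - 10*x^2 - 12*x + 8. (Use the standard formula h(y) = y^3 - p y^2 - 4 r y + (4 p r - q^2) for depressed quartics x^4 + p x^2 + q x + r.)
h(y) = y^3 + 10*y^2 - 32*y - 464

Identify coefficients: p = -10, q = -12, r = 8.
Plug into h(y) = y^3 - p y^2 - 4 r y + (4 p r - q^2):
  h(y) = y^3 - (-10) y^2 - 4*(8) y + (4*(-10)*(8) - (-12)^2)
       = y^3 + (10) y^2 + (-32) y + (-464).
Simplifying: h(y) = y^3 + 10*y^2 - 32*y - 464.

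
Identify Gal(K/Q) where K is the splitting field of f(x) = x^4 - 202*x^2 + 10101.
Gal(K/Q) = V_4 (Klein four-group, Z/2Z × Z/2Z)

f factors as (x^2 - 111)(x^2 - 91), so the splitting field is K = Q(sqrt(111), sqrt(91)). The elements 111, 91, 10101 are all non-squares in Q, so sqrt(111) and sqrt(91) generate independent quadratic extensions. Thus [K:Q] = 4 and Gal(K/Q) is generated by the two order-2 automorphisms sqrt(111) ↦ -sqrt(111) and sqrt(91) ↦ -sqrt(91), giving V_4.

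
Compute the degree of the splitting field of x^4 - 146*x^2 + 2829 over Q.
[K:Q] = 4

f factors as (x^2 - 123)(x^2 - 23); the splitting field is K = Q(sqrt(123), sqrt(23)). Since 123, 23, and 2829 are all non-squares in Q, the three subfields Q(sqrt(123)), Q(sqrt(23)), Q(sqrt(2829)) are distinct degree-2 extensions, so [K:Q] = 4 (Klein four Galois group).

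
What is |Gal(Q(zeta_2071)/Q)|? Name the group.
|Gal(Q(zeta_2071)/Q)| = phi(2071) = 1944; group ≅ (Z/2071Z)^* ≅ Z/18Z × Z/108Z

The n-th cyclotomic polynomial Φ_2071(x) is the minimal polynomial of zeta_2071 over Q and has degree phi(2071) = 1944. So Q(zeta_2071) is a degree-1944 Galois extension with Galois group (Z/2071Z)^*. By CRT, (Z/2071Z)^* ≅ (Z/19Z)^* × (Z/109Z)^*. Each prime-power unit group is (Z/19Z)^* ≅ Z/18Z; (Z/109Z)^* ≅ Z/108Z. Hence Gal(Q(zeta_2071)/Q) ≅ Z/18Z × Z/108Z.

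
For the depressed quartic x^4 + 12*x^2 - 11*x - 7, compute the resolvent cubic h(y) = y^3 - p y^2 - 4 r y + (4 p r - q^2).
h(y) = y^3 - 12*y^2 + 28*y - 457

Identify coefficients: p = 12, q = -11, r = -7.
Plug into h(y) = y^3 - p y^2 - 4 r y + (4 p r - q^2):
  h(y) = y^3 - (12) y^2 - 4*(-7) y + (4*(12)*(-7) - (-11)^2)
       = y^3 + (-12) y^2 + (28) y + (-457).
Simplifying: h(y) = y^3 - 12*y^2 + 28*y - 457.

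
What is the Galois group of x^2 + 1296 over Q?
Gal(K/Q) = Z/2Z (cyclic of order 2)

x^2 + 1296 is irreducible over Q since -1296 is not a rational square. The splitting field Q(sqrt(-1296)) has degree 2 over Q, and its unique nontrivial automorphism is sqrt(-1296) ↦ -sqrt(-1296). Hence Gal(Q(sqrt(-1296))/Q) = Z/2Z.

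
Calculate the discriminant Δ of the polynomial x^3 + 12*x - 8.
Δ = -8640

For a depressed cubic x^3 + p x + q the discriminant is Δ = -4 p^3 - 27 q^2 = -4*(12)^3 - 27*(-8)^2 = -6912 - 1728 = -8640.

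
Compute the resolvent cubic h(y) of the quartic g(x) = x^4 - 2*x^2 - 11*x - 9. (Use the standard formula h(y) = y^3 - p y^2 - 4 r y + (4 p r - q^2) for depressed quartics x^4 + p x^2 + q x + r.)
h(y) = y^3 + 2*y^2 + 36*y - 49

Identify coefficients: p = -2, q = -11, r = -9.
Plug into h(y) = y^3 - p y^2 - 4 r y + (4 p r - q^2):
  h(y) = y^3 - (-2) y^2 - 4*(-9) y + (4*(-2)*(-9) - (-11)^2)
       = y^3 + (2) y^2 + (36) y + (-49).
Simplifying: h(y) = y^3 + 2*y^2 + 36*y - 49.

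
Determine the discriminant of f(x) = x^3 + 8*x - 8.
Δ = -3776

For a depressed cubic x^3 + p x + q the discriminant is Δ = -4 p^3 - 27 q^2 = -4*(8)^3 - 27*(-8)^2 = -2048 - 1728 = -3776.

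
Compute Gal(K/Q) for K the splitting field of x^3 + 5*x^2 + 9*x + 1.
Gal(K/Q) = S_3 (symmetric group of order 6)

Compute the discriminant of x^3 + (5)*x^2 + (9)*x + (1): Δ = -608. Since Δ is not a rational square, the Galois group is not contained in A_3; it must be the full S_3 (irreducibility of the cubic rules out anything smaller).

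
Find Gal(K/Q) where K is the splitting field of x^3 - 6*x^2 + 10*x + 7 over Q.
Gal(K/Q) = S_3 (symmetric group of order 6)

Compute the discriminant of x^3 + (-6)*x^2 + (10)*x + (7): Δ = -3235. Since Δ is not a rational square, the Galois group is not contained in A_3; it must be the full S_3 (irreducibility of the cubic rules out anything smaller).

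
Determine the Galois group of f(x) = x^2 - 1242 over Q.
Gal(K/Q) = Z/2Z (cyclic of order 2)

x^2 - 1242 is irreducible over Q since 1242 is not a rational square. The splitting field Q(sqrt(1242)) has degree 2 over Q, and its unique nontrivial automorphism is sqrt(1242) ↦ -sqrt(1242). Hence Gal(Q(sqrt(1242))/Q) = Z/2Z.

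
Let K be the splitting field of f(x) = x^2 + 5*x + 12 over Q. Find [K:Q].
[K:Q] = 2

The discriminant of x^2 + (5)*x + (12) is b^2 - 4c = 25 - (48) = -23. Since -23 is not a perfect square in Q, the polynomial is irreducible over Q. Its two roots generate a degree-2 extension, so [K:Q] = 2.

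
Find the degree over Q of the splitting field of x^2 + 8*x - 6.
[K:Q] = 2

The discriminant of x^2 + (8)*x + (-6) is b^2 - 4c = 64 - (-24) = 88. Since 88 is not a perfect square in Q, the polynomial is irreducible over Q. Its two roots generate a degree-2 extension, so [K:Q] = 2.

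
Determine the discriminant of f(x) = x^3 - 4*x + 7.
Δ = -1067

For a depressed cubic x^3 + p x + q the discriminant is Δ = -4 p^3 - 27 q^2 = -4*(-4)^3 - 27*(7)^2 = 256 - 1323 = -1067.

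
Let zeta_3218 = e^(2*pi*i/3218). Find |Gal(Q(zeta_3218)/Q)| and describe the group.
|Gal(Q(zeta_3218)/Q)| = phi(3218) = 1608; group ≅ (Z/3218Z)^* ≅ Z/1608Z

The n-th cyclotomic polynomial Φ_3218(x) is the minimal polynomial of zeta_3218 over Q and has degree phi(3218) = 1608. So Q(zeta_3218) is a degree-1608 Galois extension with Galois group (Z/3218Z)^*. By CRT, (Z/3218Z)^* ≅ (Z/2Z)^* × (Z/1609Z)^*. Each prime-power unit group is (Z/2Z)^* ≅ trivial group (order 1); (Z/1609Z)^* ≅ Z/1608Z. Hence Gal(Q(zeta_3218)/Q) ≅ Z/1608Z.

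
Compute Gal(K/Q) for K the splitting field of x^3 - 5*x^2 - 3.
Gal(K/Q) = S_3 (symmetric group of order 6)

Compute the discriminant of x^3 + (-5)*x^2 + (0)*x + (-3): Δ = -1743. Since Δ is not a rational square, the Galois group is not contained in A_3; it must be the full S_3 (irreducibility of the cubic rules out anything smaller).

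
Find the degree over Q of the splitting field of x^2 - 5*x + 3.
[K:Q] = 2

The discriminant of x^2 + (-5)*x + (3) is b^2 - 4c = 25 - (12) = 13. Since 13 is not a perfect square in Q, the polynomial is irreducible over Q. Its two roots generate a degree-2 extension, so [K:Q] = 2.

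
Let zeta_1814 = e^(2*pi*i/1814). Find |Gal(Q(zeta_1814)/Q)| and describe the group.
|Gal(Q(zeta_1814)/Q)| = phi(1814) = 906; group ≅ (Z/1814Z)^* ≅ Z/906Z

The n-th cyclotomic polynomial Φ_1814(x) is the minimal polynomial of zeta_1814 over Q and has degree phi(1814) = 906. So Q(zeta_1814) is a degree-906 Galois extension with Galois group (Z/1814Z)^*. By CRT, (Z/1814Z)^* ≅ (Z/2Z)^* × (Z/907Z)^*. Each prime-power unit group is (Z/2Z)^* ≅ trivial group (order 1); (Z/907Z)^* ≅ Z/906Z. Hence Gal(Q(zeta_1814)/Q) ≅ Z/906Z.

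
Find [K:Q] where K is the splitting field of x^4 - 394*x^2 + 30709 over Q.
[K:Q] = 4

f factors as (x^2 - 107)(x^2 - 287); the splitting field is K = Q(sqrt(107), sqrt(287)). Since 107, 287, and 30709 are all non-squares in Q, the three subfields Q(sqrt(107)), Q(sqrt(287)), Q(sqrt(30709)) are distinct degree-2 extensions, so [K:Q] = 4 (Klein four Galois group).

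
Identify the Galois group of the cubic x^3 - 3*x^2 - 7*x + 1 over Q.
Gal(K/Q) = S_3 (symmetric group of order 6)

Compute the discriminant of x^3 + (-3)*x^2 + (-7)*x + (1): Δ = 2272. Since Δ is not a rational square, the Galois group is not contained in A_3; it must be the full S_3 (irreducibility of the cubic rules out anything smaller).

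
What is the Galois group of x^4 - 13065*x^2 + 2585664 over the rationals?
Gal(K/Q) = Z/2Z (cyclic of order 2)

f factors as (x^2 - 12864)(x^2 - 201), so the splitting field is K = Q(sqrt(12864), sqrt(201)). The squarefree part of 12864 is 201 and the squarefree part of 201 is also 201, so sqrt(12864) and sqrt(201) are both rational multiples of sqrt(201). Hence Q(sqrt(12864)) = Q(sqrt(201)) = Q(sqrt(201)), and the splitting field collapses to a single degree-2 extension with Galois group Z/2Z.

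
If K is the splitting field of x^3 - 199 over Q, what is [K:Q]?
[K:Q] = 6

x^3 - 199 has one real root r = 199^(1/3) and two complex roots r*zeta_3, r*zeta_3^2 where zeta_3 = e^(2*pi*i/3). The splitting field is Q(r, zeta_3). [Q(r):Q] = 3 and [Q(zeta_3):Q] = 2 with gcd = 1, so [Q(r, zeta_3):Q] = 3 * 2 = 6.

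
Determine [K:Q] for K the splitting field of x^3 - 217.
[K:Q] = 6

x^3 - 217 has one real root r = 217^(1/3) and two complex roots r*zeta_3, r*zeta_3^2 where zeta_3 = e^(2*pi*i/3). The splitting field is Q(r, zeta_3). [Q(r):Q] = 3 and [Q(zeta_3):Q] = 2 with gcd = 1, so [Q(r, zeta_3):Q] = 3 * 2 = 6.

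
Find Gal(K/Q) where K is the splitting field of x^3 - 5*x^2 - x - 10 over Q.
Gal(K/Q) = S_3 (symmetric group of order 6)

Compute the discriminant of x^3 + (-5)*x^2 + (-1)*x + (-10): Δ = -8571. Since Δ is not a rational square, the Galois group is not contained in A_3; it must be the full S_3 (irreducibility of the cubic rules out anything smaller).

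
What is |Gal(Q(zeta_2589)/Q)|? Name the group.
|Gal(Q(zeta_2589)/Q)| = phi(2589) = 1724; group ≅ (Z/2589Z)^* ≅ Z/2Z × Z/862Z

The n-th cyclotomic polynomial Φ_2589(x) is the minimal polynomial of zeta_2589 over Q and has degree phi(2589) = 1724. So Q(zeta_2589) is a degree-1724 Galois extension with Galois group (Z/2589Z)^*. By CRT, (Z/2589Z)^* ≅ (Z/3Z)^* × (Z/863Z)^*. Each prime-power unit group is (Z/3Z)^* ≅ Z/2Z; (Z/863Z)^* ≅ Z/862Z. Hence Gal(Q(zeta_2589)/Q) ≅ Z/2Z × Z/862Z.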